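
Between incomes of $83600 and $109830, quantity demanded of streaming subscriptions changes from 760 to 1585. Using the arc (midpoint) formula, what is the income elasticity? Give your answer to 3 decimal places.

2.594

ΔQ = 1585 − 760 = 825; midpoint Q̄ = (760 + 1585)/2 = 1172.5.
ΔI = 109830 − 83600 = 26230; midpoint Ī = (83600 + 109830)/2 = 96715.
η = (ΔQ/Q̄) ÷ (ΔI/Ī) = (825/1172.5) ÷ (26230/96715) = 2.594.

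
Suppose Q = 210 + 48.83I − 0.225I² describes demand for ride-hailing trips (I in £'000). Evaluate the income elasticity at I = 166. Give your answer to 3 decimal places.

At I = 166: Q = 2115.6800.
dQ/dI = 48.83 − 0.45I = -25.87000.
η = (dQ/dI)·(I/Q) = -25.87000 × (166/2115.6800) = -2.030.

-2.030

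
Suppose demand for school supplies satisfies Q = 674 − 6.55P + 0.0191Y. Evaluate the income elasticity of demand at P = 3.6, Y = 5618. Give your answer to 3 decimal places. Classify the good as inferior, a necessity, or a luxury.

0.142 (necessity)

At P = 3.6, Y = 5618: Q = 757.724.
Holding P constant, ∂Q/∂Y = 0.0191.
η_Y = (∂Q/∂Y)·(Y/Q) = 0.0191 × (5618/757.724) = 0.142.
Since 0 < η < 1, this is a necessity.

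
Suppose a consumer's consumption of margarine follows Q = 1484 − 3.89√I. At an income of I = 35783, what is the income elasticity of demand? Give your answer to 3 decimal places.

-0.492

At I = 35783: Q = 748.152.
dQ/dI = -3.89/(2√I) = -0.0102821 at this income.
η = (dQ/dI)·(I/Q) = -0.0102821 × (35783/748.152) = -0.492.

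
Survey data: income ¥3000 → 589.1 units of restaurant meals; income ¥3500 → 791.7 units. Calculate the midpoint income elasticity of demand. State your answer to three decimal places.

1.907

ΔQ = 791.7 − 589.1 = 202.6; midpoint Q̄ = (589.1 + 791.7)/2 = 690.4.
ΔI = 3500 − 3000 = 500; midpoint Ī = (3000 + 3500)/2 = 3250.
η = (ΔQ/Q̄) ÷ (ΔI/Ī) = (202.6/690.4) ÷ (500/3250) = 1.907.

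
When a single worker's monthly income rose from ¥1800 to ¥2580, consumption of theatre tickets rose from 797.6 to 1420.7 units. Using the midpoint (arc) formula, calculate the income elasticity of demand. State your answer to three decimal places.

1.577

ΔQ = 1420.7 − 797.6 = 623.1; midpoint Q̄ = (797.6 + 1420.7)/2 = 1109.15.
ΔI = 2580 − 1800 = 780; midpoint Ī = (1800 + 2580)/2 = 2190.
η = (ΔQ/Q̄) ÷ (ΔI/Ī) = (623.1/1109.15) ÷ (780/2190) = 1.577.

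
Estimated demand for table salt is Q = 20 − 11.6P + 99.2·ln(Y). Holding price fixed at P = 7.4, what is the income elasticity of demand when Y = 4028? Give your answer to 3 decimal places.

At P = 7.4, Y = 4028: Q = 757.622.
Holding P constant, ∂Q/∂Y = 99.2/Y = 0.0246276.
η_Y = (∂Q/∂Y)·(Y/Q) = 0.0246276 × (4028/757.622) = 0.131.

0.131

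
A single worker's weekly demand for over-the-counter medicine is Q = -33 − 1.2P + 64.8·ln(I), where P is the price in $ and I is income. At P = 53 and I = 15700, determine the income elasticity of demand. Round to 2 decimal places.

At P = 53, I = 15700: Q = 529.460.
Holding P constant, ∂Q/∂I = 64.8/I = 0.00412739.
η_I = (∂Q/∂I)·(I/Q) = 0.00412739 × (15700/529.460) = 0.12.

0.12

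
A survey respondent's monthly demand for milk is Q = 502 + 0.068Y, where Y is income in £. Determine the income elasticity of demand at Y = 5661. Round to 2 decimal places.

0.43

At Y = 5661: Q = 886.948.
dQ/dY = 0.068.
η = (dQ/dY)·(Y/Q) = 0.068 × (5661/886.948) = 0.43.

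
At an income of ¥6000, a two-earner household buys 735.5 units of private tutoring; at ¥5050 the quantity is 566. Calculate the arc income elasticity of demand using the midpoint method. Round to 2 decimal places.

ΔQ = 566 − 735.5 = -169.5; midpoint Q̄ = (735.5 + 566)/2 = 650.75.
ΔI = 5050 − 6000 = -950; midpoint Ī = (6000 + 5050)/2 = 5525.
η = (ΔQ/Q̄) ÷ (ΔI/Ī) = (-169.5/650.75) ÷ (-950/5525) = 1.51.

1.51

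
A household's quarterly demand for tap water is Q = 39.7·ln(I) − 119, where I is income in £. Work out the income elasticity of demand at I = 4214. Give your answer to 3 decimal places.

At I = 4214: Q = 212.343.
dQ/dI = 39.7/I = 0.00942098 at this income.
η = (dQ/dI)·(I/Q) = 0.00942098 × (4214/212.343) = 0.187.

0.187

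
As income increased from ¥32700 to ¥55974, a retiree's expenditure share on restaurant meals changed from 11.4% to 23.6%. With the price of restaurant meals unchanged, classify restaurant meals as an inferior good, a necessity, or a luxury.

luxury

The budget share rises as income rises, so η > 1.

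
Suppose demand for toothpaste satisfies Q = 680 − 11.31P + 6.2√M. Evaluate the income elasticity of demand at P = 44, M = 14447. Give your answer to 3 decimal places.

At P = 44, M = 14447: Q = 927.573.
Holding P constant, ∂Q/∂M = 6.2/(2√M) = 0.0257913.
η_M = (∂Q/∂M)·(M/Q) = 0.0257913 × (14447/927.573) = 0.402.

0.402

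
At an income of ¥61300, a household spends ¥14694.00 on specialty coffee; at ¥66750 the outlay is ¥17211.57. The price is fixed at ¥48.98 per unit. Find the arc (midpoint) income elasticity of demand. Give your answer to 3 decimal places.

With a constant price, Q₁ = 14694.00/48.98 = 300.000 and Q₂ = 17211.57/48.98 = 351.400 (equivalently, work directly with expenditure since P cancels).
Midpoint %ΔQ = (17211.57 − 14694.00)/15952.79 = 0.15781; midpoint %ΔI = (66750 − 61300)/64025 = 0.08512.
η = 0.15781 / 0.08512 = 1.854.

1.854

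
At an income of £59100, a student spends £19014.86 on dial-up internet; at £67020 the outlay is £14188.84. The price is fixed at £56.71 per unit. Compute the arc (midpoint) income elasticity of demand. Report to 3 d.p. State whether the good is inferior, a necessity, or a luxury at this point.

-2.315 (inferior good)

With a constant price, Q₁ = 19014.86/56.71 = 335.300 and Q₂ = 14188.84/56.71 = 250.200 (equivalently, work directly with expenditure since P cancels).
Midpoint %ΔQ = (14188.84 − 19014.86)/16601.85 = -0.29069; midpoint %ΔI = (67020 − 59100)/63060 = 0.12559.
η = -0.29069 / 0.12559 = -2.315.
η < 0 ⇒ inferior good.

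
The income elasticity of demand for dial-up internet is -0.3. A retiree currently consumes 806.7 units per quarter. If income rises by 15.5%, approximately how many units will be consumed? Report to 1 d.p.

%ΔQ ≈ η × %ΔI = -0.3 × 15.5% = -4.65%.
New Q ≈ 806.7 × (1 − 0.0465) = 769.2.

769.2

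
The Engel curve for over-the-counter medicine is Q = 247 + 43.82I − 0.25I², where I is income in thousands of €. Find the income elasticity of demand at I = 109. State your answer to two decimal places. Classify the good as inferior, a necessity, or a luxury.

-0.57 (inferior good)

At I = 109: Q = 2053.1300.
dQ/dI = 43.82 − 0.5I = -10.68000.
η = (dQ/dI)·(I/Q) = -10.68000 × (109/2053.1300) = -0.57.
η < 0 ⇒ inferior good.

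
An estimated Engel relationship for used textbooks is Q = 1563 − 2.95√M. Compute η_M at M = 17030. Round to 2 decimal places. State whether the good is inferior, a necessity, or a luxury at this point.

-0.16 (inferior good)

At M = 17030: Q = 1178.028.
dQ/dM = -2.95/(2√M) = -0.0113028 at this income.
η = (dQ/dM)·(M/Q) = -0.0113028 × (17030/1178.028) = -0.16.
Since η < 0, the good is an inferior good.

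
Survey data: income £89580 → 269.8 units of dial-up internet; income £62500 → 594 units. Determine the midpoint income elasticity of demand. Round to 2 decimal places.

ΔQ = 594 − 269.8 = 324.2; midpoint Q̄ = (269.8 + 594)/2 = 431.9.
ΔI = 62500 − 89580 = -27080; midpoint Ī = (89580 + 62500)/2 = 76040.
η = (ΔQ/Q̄) ÷ (ΔI/Ī) = (324.2/431.9) ÷ (-27080/76040) = -2.11.

-2.11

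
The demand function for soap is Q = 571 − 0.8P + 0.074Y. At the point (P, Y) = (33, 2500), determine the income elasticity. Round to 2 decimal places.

0.25

At P = 33, Y = 2500: Q = 729.600.
Holding P constant, ∂Q/∂Y = 0.074.
η_Y = (∂Q/∂Y)·(Y/Q) = 0.074 × (2500/729.600) = 0.25.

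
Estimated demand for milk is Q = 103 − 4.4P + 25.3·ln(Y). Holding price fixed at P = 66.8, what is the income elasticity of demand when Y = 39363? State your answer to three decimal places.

0.330

At P = 66.8, Y = 39363: Q = 76.769.
Holding P constant, ∂Q/∂Y = 25.3/Y = 0.000642736.
η_Y = (∂Q/∂Y)·(Y/Q) = 0.000642736 × (39363/76.769) = 0.330.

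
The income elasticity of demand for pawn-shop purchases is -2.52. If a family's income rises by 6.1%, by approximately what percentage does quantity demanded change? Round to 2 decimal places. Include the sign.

%ΔQ ≈ η × %ΔI = -2.52 × 6.1% = -15.37%.

-15.37%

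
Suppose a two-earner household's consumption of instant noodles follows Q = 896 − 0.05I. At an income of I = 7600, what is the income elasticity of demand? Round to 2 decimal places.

-0.74

At I = 7600: Q = 516.000.
dQ/dI = −0.05.
η = (dQ/dI)·(I/Q) = -0.05 × (7600/516.000) = -0.74.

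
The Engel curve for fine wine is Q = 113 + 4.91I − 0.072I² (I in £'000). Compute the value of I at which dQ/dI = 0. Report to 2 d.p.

34.10

dQ/dI = 4.91 − 0.144I.
The good is inferior where dQ/dI < 0. Setting dQ/dI = 0 gives I = 4.91 / 0.144 = 34.10.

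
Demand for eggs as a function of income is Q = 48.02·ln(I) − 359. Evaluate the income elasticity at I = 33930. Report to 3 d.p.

At I = 33930: Q = 141.947.
dQ/dI = 48.02/I = 0.00141527 at this income.
η = (dQ/dI)·(I/Q) = 0.00141527 × (33930/141.947) = 0.338.

0.338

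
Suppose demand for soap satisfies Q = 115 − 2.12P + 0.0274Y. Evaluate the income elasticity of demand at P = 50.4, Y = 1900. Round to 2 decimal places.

0.86

At P = 50.4, Y = 1900: Q = 60.212.
Holding P constant, ∂Q/∂Y = 0.0274.
η_Y = (∂Q/∂Y)·(Y/Q) = 0.0274 × (1900/60.212) = 0.86.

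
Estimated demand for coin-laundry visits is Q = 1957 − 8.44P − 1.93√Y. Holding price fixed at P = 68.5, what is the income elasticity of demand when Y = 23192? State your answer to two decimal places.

-0.14

At P = 68.5, Y = 23192: Q = 1084.942.
Holding P constant, ∂Q/∂Y = -1.93/(2√Y) = -0.00633663.
η_Y = (∂Q/∂Y)·(Y/Q) = -0.00633663 × (23192/1084.942) = -0.14.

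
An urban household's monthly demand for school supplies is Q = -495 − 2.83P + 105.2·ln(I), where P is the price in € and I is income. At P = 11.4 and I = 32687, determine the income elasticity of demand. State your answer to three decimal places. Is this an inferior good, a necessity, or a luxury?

0.186 (necessity)

At P = 11.4, I = 32687: Q = 566.264.
Holding P constant, ∂Q/∂I = 105.2/I = 0.0032184.
η_I = (∂Q/∂I)·(I/Q) = 0.0032184 × (32687/566.264) = 0.186.
Since 0 < η < 1, this is a necessity.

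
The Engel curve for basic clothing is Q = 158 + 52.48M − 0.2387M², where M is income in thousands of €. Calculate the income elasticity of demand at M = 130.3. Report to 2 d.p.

-0.43

At M = 130.3: Q = 2943.4739.
dQ/dM = 52.48 − 0.4774M = -9.72522.
η = (dQ/dM)·(M/Q) = -9.72522 × (130.3/2943.4739) = -0.43.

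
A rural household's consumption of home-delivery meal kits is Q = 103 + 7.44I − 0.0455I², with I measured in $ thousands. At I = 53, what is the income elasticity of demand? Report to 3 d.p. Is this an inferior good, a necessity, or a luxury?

0.375 (necessity)

At I = 53: Q = 369.5105.
dQ/dI = 7.44 − 0.091I = 2.61700.
η = (dQ/dI)·(I/Q) = 2.61700 × (53/369.5105) = 0.375.
0 < η < 1 ⇒ necessity.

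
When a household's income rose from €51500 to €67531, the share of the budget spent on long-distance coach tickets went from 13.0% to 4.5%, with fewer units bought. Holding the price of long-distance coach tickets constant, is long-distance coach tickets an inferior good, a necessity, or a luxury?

inferior good

Quantity demanded falls as income rises, so η < 0.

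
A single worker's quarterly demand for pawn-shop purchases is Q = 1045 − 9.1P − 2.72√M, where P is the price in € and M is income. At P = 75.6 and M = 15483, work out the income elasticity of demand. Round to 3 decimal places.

At P = 75.6, M = 15483: Q = 18.588.
Holding P constant, ∂Q/∂M = -2.72/(2√M) = -0.0109298.
η_M = (∂Q/∂M)·(M/Q) = -0.0109298 × (15483/18.588) = -9.104.

-9.104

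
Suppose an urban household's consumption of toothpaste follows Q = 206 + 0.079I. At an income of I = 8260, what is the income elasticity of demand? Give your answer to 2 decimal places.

0.76

At I = 8260: Q = 858.540.
dQ/dI = 0.079.
η = (dQ/dI)·(I/Q) = 0.079 × (8260/858.540) = 0.76.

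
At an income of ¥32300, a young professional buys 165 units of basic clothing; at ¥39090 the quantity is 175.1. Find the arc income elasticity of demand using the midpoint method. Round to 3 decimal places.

0.312

ΔQ = 175.1 − 165 = 10.1; midpoint Q̄ = (165 + 175.1)/2 = 170.05.
ΔI = 39090 − 32300 = 6790; midpoint Ī = (32300 + 39090)/2 = 35695.
η = (ΔQ/Q̄) ÷ (ΔI/Ī) = (10.1/170.05) ÷ (6790/35695) = 0.312.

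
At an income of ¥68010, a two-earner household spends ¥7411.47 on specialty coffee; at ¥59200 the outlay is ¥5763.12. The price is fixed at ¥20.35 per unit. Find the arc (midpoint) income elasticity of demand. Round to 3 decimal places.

1.807

With a constant price, Q₁ = 7411.47/20.35 = 364.200 and Q₂ = 5763.12/20.35 = 283.200 (equivalently, work directly with expenditure since P cancels).
Midpoint %ΔQ = (5763.12 − 7411.47)/6587.30 = -0.25023; midpoint %ΔI = (59200 − 68010)/63605 = -0.13851.
η = -0.25023 / -0.13851 = 1.807.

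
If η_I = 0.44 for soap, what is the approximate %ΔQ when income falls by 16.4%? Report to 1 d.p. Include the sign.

%ΔQ ≈ η × %ΔI = 0.44 × (-16.4%) = -7.2%.

-7.2%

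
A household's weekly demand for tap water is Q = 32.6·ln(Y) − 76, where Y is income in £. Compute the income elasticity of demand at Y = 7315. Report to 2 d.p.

At Y = 7315: Q = 214.064.
dQ/dY = 32.6/Y = 0.0044566 at this income.
η = (dQ/dY)·(Y/Q) = 0.0044566 × (7315/214.064) = 0.15.

0.15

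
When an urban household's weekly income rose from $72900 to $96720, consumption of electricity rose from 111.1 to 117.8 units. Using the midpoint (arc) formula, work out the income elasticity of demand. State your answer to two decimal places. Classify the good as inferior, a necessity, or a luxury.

ΔQ = 117.8 − 111.1 = 6.7; midpoint Q̄ = (111.1 + 117.8)/2 = 114.45.
ΔI = 96720 − 72900 = 23820; midpoint Ī = (72900 + 96720)/2 = 84810.
η = (ΔQ/Q̄) ÷ (ΔI/Ī) = (6.7/114.45) ÷ (23820/84810) = 0.21.
0 < η < 1 ⇒ necessity.

0.21 (necessity)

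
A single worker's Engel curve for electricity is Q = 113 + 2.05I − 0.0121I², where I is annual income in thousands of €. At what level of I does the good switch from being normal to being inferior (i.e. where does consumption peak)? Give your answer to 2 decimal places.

84.71

dQ/dI = 2.05 − 0.0242I.
The good is inferior where dQ/dI < 0. Setting dQ/dI = 0 gives I = 2.05 / 0.0242 = 84.71.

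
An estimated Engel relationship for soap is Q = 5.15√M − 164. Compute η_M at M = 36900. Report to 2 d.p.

0.60

At M = 36900: Q = 825.283.
dQ/dM = 5.15/(2√M) = 0.0134049 at this income.
η = (dQ/dM)·(M/Q) = 0.0134049 × (36900/825.283) = 0.60.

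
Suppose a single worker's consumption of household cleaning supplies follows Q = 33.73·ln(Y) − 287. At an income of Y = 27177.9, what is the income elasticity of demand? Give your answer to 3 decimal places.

0.588

At Y = 27177.9: Q = 57.389.
dQ/dY = 33.73/Y = 0.00124108 at this income.
η = (dQ/dY)·(Y/Q) = 0.00124108 × (27177.9/57.389) = 0.588.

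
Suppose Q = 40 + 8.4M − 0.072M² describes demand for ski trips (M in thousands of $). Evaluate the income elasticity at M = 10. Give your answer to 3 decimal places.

At M = 10: Q = 116.8000.
dQ/dM = 8.4 − 0.144M = 6.96000.
η = (dQ/dM)·(M/Q) = 6.96000 × (10/116.8000) = 0.596.

0.596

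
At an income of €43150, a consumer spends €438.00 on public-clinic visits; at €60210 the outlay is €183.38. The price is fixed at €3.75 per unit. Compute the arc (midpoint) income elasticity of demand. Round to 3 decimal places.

-2.483

With a constant price, Q₁ = 438.00/3.75 = 116.800 and Q₂ = 183.38/3.75 = 48.901 (equivalently, work directly with expenditure since P cancels).
Midpoint %ΔQ = (183.38 − 438.00)/310.69 = -0.81953; midpoint %ΔI = (60210 − 43150)/51680 = 0.33011.
η = -0.81953 / 0.33011 = -2.483.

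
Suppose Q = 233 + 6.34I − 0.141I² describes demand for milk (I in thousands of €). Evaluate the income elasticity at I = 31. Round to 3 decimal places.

At I = 31: Q = 294.0390.
dQ/dI = 6.34 − 0.282I = -2.40200.
η = (dQ/dI)·(I/Q) = -2.40200 × (31/294.0390) = -0.253.

-0.253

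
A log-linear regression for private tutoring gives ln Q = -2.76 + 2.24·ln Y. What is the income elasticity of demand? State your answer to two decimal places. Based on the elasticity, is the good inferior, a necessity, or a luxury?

In a log-linear demand, the coefficient on ln Y is the income elasticity.
So η = 2.24.
η > 1 ⇒ luxury.

2.24 (luxury)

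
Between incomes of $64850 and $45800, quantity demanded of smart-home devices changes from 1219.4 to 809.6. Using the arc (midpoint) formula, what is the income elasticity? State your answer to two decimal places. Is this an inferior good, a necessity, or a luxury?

1.17 (luxury)

ΔQ = 809.6 − 1219.4 = -409.8; midpoint Q̄ = (1219.4 + 809.6)/2 = 1014.5.
ΔI = 45800 − 64850 = -19050; midpoint Ī = (64850 + 45800)/2 = 55325.
η = (ΔQ/Q̄) ÷ (ΔI/Ī) = (-409.8/1014.5) ÷ (-19050/55325) = 1.17.
η > 1 ⇒ luxury.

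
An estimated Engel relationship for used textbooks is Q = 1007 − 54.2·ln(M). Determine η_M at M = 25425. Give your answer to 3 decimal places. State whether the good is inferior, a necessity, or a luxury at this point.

-0.119 (inferior good)

At M = 25425: Q = 457.223.
dQ/dM = -54.2/M = -0.00213176 at this income.
η = (dQ/dM)·(M/Q) = -0.00213176 × (25425/457.223) = -0.119.
Since η < 0, the good is an inferior good.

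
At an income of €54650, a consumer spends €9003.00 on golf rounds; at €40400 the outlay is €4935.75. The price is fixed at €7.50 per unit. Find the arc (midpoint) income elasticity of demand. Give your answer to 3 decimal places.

1.946

With a constant price, Q₁ = 9003.00/7.50 = 1200.400 and Q₂ = 4935.75/7.50 = 658.100 (equivalently, work directly with expenditure since P cancels).
Midpoint %ΔQ = (4935.75 − 9003.00)/6969.38 = -0.58359; midpoint %ΔI = (40400 − 54650)/47525 = -0.29984.
η = -0.58359 / -0.29984 = 1.946.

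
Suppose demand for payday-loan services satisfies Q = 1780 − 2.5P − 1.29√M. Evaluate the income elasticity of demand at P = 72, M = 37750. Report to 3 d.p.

-0.093

At P = 72, M = 37750: Q = 1349.361.
Holding P constant, ∂Q/∂M = -1.29/(2√M) = -0.00331972.
η_M = (∂Q/∂M)·(M/Q) = -0.00331972 × (37750/1349.361) = -0.093.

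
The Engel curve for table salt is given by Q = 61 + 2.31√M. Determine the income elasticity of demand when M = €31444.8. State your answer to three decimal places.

0.435

At M = 31444.8: Q = 470.625.
dQ/dM = 2.31/(2√M) = 0.0065134 at this income.
η = (dQ/dM)·(M/Q) = 0.0065134 × (31444.8/470.625) = 0.435.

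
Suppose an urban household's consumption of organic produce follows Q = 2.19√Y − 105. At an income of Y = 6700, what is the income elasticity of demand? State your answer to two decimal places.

At Y = 6700: Q = 74.259.
dQ/dY = 2.19/(2√Y) = 0.0133776 at this income.
η = (dQ/dY)·(Y/Q) = 0.0133776 × (6700/74.259) = 1.21.

1.21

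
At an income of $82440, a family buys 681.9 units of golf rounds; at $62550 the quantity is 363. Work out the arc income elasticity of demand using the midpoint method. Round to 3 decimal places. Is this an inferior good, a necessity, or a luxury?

ΔQ = 363 − 681.9 = -318.9; midpoint Q̄ = (681.9 + 363)/2 = 522.45.
ΔI = 62550 − 82440 = -19890; midpoint Ī = (82440 + 62550)/2 = 72495.
η = (ΔQ/Q̄) ÷ (ΔI/Ī) = (-318.9/522.45) ÷ (-19890/72495) = 2.225.
η > 1 ⇒ luxury.

2.225 (luxury)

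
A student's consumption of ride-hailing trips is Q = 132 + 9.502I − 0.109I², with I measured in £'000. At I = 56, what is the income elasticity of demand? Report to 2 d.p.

At I = 56: Q = 322.2880.
dQ/dI = 9.502 − 0.218I = -2.70600.
η = (dQ/dI)·(I/Q) = -2.70600 × (56/322.2880) = -0.47.

-0.47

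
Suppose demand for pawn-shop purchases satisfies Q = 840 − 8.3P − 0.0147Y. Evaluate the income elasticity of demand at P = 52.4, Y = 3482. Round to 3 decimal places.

At P = 52.4, Y = 3482: Q = 353.895.
Holding P constant, ∂Q/∂Y = −0.0147.
η_Y = (∂Q/∂Y)·(Y/Q) = -0.0147 × (3482/353.895) = -0.145.

-0.145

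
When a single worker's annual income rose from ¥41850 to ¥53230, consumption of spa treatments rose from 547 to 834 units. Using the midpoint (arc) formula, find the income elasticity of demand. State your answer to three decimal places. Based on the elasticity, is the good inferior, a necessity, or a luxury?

ΔQ = 834 − 547 = 287; midpoint Q̄ = (547 + 834)/2 = 690.5.
ΔI = 53230 − 41850 = 11380; midpoint Ī = (41850 + 53230)/2 = 47540.
η = (ΔQ/Q̄) ÷ (ΔI/Ī) = (287/690.5) ÷ (11380/47540) = 1.736.
η > 1 ⇒ luxury.

1.736 (luxury)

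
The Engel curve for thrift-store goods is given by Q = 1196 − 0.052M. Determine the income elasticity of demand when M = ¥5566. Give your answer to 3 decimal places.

At M = 5566: Q = 906.568.
dQ/dM = −0.052.
η = (dQ/dM)·(M/Q) = -0.052 × (5566/906.568) = -0.319.

-0.319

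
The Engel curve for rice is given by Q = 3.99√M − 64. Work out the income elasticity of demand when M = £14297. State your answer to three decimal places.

0.577

At M = 14297: Q = 413.085.
dQ/dM = 3.99/(2√M) = 0.0166848 at this income.
η = (dQ/dM)·(M/Q) = 0.0166848 × (14297/413.085) = 0.577.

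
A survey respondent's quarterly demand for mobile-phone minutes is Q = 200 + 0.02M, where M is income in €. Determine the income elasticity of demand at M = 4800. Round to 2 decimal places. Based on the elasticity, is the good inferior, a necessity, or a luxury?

At M = 4800: Q = 296.000.
dQ/dM = 0.02.
η = (dQ/dM)·(M/Q) = 0.02 × (4800/296.000) = 0.32.
Since 0 < η < 1, the good is a necessity.

0.32 (necessity)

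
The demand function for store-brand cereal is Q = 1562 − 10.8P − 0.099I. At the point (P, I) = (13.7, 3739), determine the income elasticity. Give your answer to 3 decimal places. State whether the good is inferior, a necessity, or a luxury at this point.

-0.355 (inferior good)

At P = 13.7, I = 3739: Q = 1043.879.
Holding P constant, ∂Q/∂I = −0.099.
η_I = (∂Q/∂I)·(I/Q) = -0.099 × (3739/1043.879) = -0.355.
Since η < 0, this is an inferior good.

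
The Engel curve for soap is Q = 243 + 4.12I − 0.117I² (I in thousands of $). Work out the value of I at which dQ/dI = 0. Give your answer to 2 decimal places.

17.61

dQ/dI = 4.12 − 0.234I.
The good is inferior where dQ/dI < 0. Setting dQ/dI = 0 gives I = 4.12 / 0.234 = 17.61.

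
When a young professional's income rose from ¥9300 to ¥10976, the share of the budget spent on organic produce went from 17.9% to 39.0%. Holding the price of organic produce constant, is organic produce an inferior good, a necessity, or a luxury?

luxury

The budget share rises as income rises, so η > 1.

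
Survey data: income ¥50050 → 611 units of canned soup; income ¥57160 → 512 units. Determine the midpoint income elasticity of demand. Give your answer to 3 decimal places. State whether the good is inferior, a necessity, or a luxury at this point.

ΔQ = 512 − 611 = -99; midpoint Q̄ = (611 + 512)/2 = 561.5.
ΔI = 57160 − 50050 = 7110; midpoint Ī = (50050 + 57160)/2 = 53605.
η = (ΔQ/Q̄) ÷ (ΔI/Ī) = (-99/561.5) ÷ (7110/53605) = -1.329.
η < 0 ⇒ inferior good.

-1.329 (inferior good)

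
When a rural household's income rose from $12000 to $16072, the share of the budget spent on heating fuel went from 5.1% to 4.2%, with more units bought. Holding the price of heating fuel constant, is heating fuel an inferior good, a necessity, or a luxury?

Quantity rises but the budget share falls as income rises, so 0 < η < 1.

necessity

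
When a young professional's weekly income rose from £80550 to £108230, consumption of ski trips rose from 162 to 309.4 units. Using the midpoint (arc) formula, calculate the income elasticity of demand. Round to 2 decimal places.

ΔQ = 309.4 − 162 = 147.4; midpoint Q̄ = (162 + 309.4)/2 = 235.7.
ΔI = 108230 − 80550 = 27680; midpoint Ī = (80550 + 108230)/2 = 94390.
η = (ΔQ/Q̄) ÷ (ΔI/Ī) = (147.4/235.7) ÷ (27680/94390) = 2.13.

2.13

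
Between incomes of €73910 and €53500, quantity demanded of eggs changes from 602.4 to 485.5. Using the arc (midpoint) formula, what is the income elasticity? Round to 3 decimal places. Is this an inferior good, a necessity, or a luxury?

0.671 (necessity)

ΔQ = 485.5 − 602.4 = -116.9; midpoint Q̄ = (602.4 + 485.5)/2 = 543.95.
ΔI = 53500 − 73910 = -20410; midpoint Ī = (73910 + 53500)/2 = 63705.
η = (ΔQ/Q̄) ÷ (ΔI/Ī) = (-116.9/543.95) ÷ (-20410/63705) = 0.671.
0 < η < 1 ⇒ necessity.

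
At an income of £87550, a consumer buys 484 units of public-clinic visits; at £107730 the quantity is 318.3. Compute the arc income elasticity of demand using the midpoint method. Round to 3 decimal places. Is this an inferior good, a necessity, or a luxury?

-1.999 (inferior good)

ΔQ = 318.3 − 484 = -165.7; midpoint Q̄ = (484 + 318.3)/2 = 401.15.
ΔI = 107730 − 87550 = 20180; midpoint Ī = (87550 + 107730)/2 = 97640.
η = (ΔQ/Q̄) ÷ (ΔI/Ī) = (-165.7/401.15) ÷ (20180/97640) = -1.999.
η < 0 ⇒ inferior good.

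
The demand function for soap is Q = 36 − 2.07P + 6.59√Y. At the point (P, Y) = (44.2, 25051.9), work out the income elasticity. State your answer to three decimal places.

At P = 44.2, Y = 25051.9: Q = 987.557.
Holding P constant, ∂Q/∂Y = 6.59/(2√Y) = 0.0208178.
η_Y = (∂Q/∂Y)·(Y/Q) = 0.0208178 × (25051.9/987.557) = 0.528.

0.528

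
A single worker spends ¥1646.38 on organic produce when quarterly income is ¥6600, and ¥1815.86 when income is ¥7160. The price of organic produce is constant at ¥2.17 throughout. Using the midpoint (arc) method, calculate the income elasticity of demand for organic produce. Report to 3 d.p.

1.203

With a constant price, Q₁ = 1646.38/2.17 = 758.700 and Q₂ = 1815.86/2.17 = 836.802 (equivalently, work directly with expenditure since P cancels).
Midpoint %ΔQ = (1815.86 − 1646.38)/1731.12 = 0.09790; midpoint %ΔI = (7160 − 6600)/6880 = 0.08140.
η = 0.09790 / 0.08140 = 1.203.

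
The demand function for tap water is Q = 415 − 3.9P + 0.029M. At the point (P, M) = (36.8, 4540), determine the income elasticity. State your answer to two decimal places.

0.33

At P = 36.8, M = 4540: Q = 403.140.
Holding P constant, ∂Q/∂M = 0.029.
η_M = (∂Q/∂M)·(M/Q) = 0.029 × (4540/403.140) = 0.33.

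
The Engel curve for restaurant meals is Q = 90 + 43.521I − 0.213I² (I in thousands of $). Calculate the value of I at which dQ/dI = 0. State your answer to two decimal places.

102.16

dQ/dI = 43.521 − 0.426I.
The good is inferior where dQ/dI < 0. Setting dQ/dI = 0 gives I = 43.521 / 0.426 = 102.16.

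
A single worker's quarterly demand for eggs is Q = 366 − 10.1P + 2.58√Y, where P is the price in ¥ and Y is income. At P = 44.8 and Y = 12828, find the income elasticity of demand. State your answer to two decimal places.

0.71

At P = 44.8, Y = 12828: Q = 205.733.
Holding P constant, ∂Q/∂Y = 2.58/(2√Y) = 0.0113896.
η_Y = (∂Q/∂Y)·(Y/Q) = 0.0113896 × (12828/205.733) = 0.71.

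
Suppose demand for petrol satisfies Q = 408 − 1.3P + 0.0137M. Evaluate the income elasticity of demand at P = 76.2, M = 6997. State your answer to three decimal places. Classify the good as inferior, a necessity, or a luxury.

0.237 (necessity)

At P = 76.2, M = 6997: Q = 404.799.
Holding P constant, ∂Q/∂M = 0.0137.
η_M = (∂Q/∂M)·(M/Q) = 0.0137 × (6997/404.799) = 0.237.
Since 0 < η < 1, this is a necessity.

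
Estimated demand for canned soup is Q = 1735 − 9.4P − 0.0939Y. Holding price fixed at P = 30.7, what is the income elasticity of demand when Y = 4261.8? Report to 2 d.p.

-0.38

At P = 30.7, Y = 4261.8: Q = 1046.237.
Holding P constant, ∂Q/∂Y = −0.0939.
η_Y = (∂Q/∂Y)·(Y/Q) = -0.0939 × (4261.8/1046.237) = -0.38.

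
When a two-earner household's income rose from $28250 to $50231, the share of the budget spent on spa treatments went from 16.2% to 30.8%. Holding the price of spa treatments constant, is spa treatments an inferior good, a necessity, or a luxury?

luxury

The budget share rises as income rises, so η > 1.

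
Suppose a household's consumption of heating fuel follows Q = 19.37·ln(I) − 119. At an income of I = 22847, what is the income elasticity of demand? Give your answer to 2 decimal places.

At I = 22847: Q = 75.408.
dQ/dI = 19.37/I = 0.000847814 at this income.
η = (dQ/dI)·(I/Q) = 0.000847814 × (22847/75.408) = 0.26.

0.26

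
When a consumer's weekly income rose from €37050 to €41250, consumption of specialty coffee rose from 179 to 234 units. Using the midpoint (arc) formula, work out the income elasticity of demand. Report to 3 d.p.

2.483

ΔQ = 234 − 179 = 55; midpoint Q̄ = (179 + 234)/2 = 206.5.
ΔI = 41250 − 37050 = 4200; midpoint Ī = (37050 + 41250)/2 = 39150.
η = (ΔQ/Q̄) ÷ (ΔI/Ī) = (55/206.5) ÷ (4200/39150) = 2.483.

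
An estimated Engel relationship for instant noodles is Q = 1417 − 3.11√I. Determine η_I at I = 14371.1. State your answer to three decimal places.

-0.179

At I = 14371.1: Q = 1044.175.
dQ/dI = -3.11/(2√I) = -0.0129714 at this income.
η = (dQ/dI)·(I/Q) = -0.0129714 × (14371.1/1044.175) = -0.179.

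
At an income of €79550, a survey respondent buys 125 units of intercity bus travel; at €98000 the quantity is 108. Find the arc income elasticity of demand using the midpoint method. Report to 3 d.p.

-0.702

ΔQ = 108 − 125 = -17; midpoint Q̄ = (125 + 108)/2 = 116.5.
ΔI = 98000 − 79550 = 18450; midpoint Ī = (79550 + 98000)/2 = 88775.
η = (ΔQ/Q̄) ÷ (ΔI/Ī) = (-17/116.5) ÷ (18450/88775) = -0.702.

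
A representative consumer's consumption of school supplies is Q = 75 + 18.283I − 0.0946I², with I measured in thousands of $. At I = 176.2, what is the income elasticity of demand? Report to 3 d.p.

-7.379

At I = 176.2: Q = 359.4714.
dQ/dI = 18.283 − 0.1892I = -15.05404.
η = (dQ/dI)·(I/Q) = -15.05404 × (176.2/359.4714) = -7.379.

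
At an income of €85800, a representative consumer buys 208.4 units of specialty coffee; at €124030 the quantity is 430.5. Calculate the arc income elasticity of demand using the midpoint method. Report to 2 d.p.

1.91

ΔQ = 430.5 − 208.4 = 222.1; midpoint Q̄ = (208.4 + 430.5)/2 = 319.45.
ΔI = 124030 − 85800 = 38230; midpoint Ī = (85800 + 124030)/2 = 104915.
η = (ΔQ/Q̄) ÷ (ΔI/Ī) = (222.1/319.45) ÷ (38230/104915) = 1.91.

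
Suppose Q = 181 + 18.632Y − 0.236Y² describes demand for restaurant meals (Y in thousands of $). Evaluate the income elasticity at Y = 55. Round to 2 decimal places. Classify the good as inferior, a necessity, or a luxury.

-0.82 (inferior good)

At Y = 55: Q = 491.8600.
dQ/dY = 18.632 − 0.472Y = -7.32800.
η = (dQ/dY)·(Y/Q) = -7.32800 × (55/491.8600) = -0.82.
η < 0 ⇒ inferior good.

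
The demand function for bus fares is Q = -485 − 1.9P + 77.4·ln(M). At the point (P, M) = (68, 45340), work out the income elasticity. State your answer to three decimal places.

0.359

At P = 68, M = 45340: Q = 215.679.
Holding P constant, ∂Q/∂M = 77.4/M = 0.0017071.
η_M = (∂Q/∂M)·(M/Q) = 0.0017071 × (45340/215.679) = 0.359.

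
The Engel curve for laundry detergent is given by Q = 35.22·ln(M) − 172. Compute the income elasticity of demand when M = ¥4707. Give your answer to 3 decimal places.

0.280

At M = 4707: Q = 125.849.
dQ/dM = 35.22/M = 0.00748247 at this income.
η = (dQ/dM)·(M/Q) = 0.00748247 × (4707/125.849) = 0.280.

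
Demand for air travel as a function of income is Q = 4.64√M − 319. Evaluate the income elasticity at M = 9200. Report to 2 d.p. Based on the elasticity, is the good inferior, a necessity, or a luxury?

At M = 9200: Q = 126.053.
dQ/dM = 4.64/(2√M) = 0.0241877 at this income.
η = (dQ/dM)·(M/Q) = 0.0241877 × (9200/126.053) = 1.77.
Since η > 1, the good is a luxury.

1.77 (luxury)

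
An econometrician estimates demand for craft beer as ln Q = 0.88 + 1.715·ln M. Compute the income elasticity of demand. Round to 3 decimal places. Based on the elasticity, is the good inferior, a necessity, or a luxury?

In a log-linear demand, the coefficient on ln M is the income elasticity.
So η = 1.715.
η > 1 ⇒ luxury.

1.715 (luxury)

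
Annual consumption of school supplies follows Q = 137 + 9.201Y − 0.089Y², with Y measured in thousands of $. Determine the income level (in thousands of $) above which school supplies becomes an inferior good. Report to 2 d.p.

51.69

dQ/dY = 9.201 − 0.178Y.
The good is inferior where dQ/dY < 0. Setting dQ/dY = 0 gives Y = 9.201 / 0.178 = 51.69.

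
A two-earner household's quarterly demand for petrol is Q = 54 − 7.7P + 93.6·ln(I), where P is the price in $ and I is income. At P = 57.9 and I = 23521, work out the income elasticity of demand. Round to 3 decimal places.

0.170

At P = 57.9, I = 23521: Q = 550.315.
Holding P constant, ∂Q/∂I = 93.6/I = 0.00397942.
η_I = (∂Q/∂I)·(I/Q) = 0.00397942 × (23521/550.315) = 0.170.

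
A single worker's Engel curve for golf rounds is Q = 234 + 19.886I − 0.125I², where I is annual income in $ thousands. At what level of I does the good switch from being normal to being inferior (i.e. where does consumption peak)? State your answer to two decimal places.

79.54

dQ/dI = 19.886 − 0.25I.
The good is inferior where dQ/dI < 0. Setting dQ/dI = 0 gives I = 19.886 / 0.25 = 79.54.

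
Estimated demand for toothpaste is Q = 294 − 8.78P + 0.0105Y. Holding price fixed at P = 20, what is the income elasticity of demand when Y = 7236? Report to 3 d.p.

At P = 20, Y = 7236: Q = 194.378.
Holding P constant, ∂Q/∂Y = 0.0105.
η_Y = (∂Q/∂Y)·(Y/Q) = 0.0105 × (7236/194.378) = 0.391.

0.391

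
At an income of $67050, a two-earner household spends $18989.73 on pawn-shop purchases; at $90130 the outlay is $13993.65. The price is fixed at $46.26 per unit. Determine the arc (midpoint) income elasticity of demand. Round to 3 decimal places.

With a constant price, Q₁ = 18989.73/46.26 = 410.500 and Q₂ = 13993.65/46.26 = 302.500 (equivalently, work directly with expenditure since P cancels).
Midpoint %ΔQ = (13993.65 − 18989.73)/16491.69 = -0.30295; midpoint %ΔI = (90130 − 67050)/78590 = 0.29368.
η = -0.30295 / 0.29368 = -1.032.

-1.032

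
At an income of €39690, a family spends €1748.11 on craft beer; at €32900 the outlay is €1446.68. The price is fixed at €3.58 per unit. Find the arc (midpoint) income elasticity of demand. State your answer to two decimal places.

With a constant price, Q₁ = 1748.11/3.58 = 488.299 and Q₂ = 1446.68/3.58 = 404.101 (equivalently, work directly with expenditure since P cancels).
Midpoint %ΔQ = (1446.68 − 1748.11)/1597.40 = -0.18870; midpoint %ΔI = (32900 − 39690)/36295 = -0.18708.
η = -0.18870 / -0.18708 = 1.01.

1.01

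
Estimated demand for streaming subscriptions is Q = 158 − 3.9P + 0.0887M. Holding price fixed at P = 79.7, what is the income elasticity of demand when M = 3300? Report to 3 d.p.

At P = 79.7, M = 3300: Q = 139.880.
Holding P constant, ∂Q/∂M = 0.0887.
η_M = (∂Q/∂M)·(M/Q) = 0.0887 × (3300/139.880) = 2.093.

2.093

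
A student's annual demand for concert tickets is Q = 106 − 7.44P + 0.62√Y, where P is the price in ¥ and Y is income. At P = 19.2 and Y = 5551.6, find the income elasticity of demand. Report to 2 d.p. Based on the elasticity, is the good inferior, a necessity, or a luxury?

At P = 19.2, Y = 5551.6: Q = 9.348.
Holding P constant, ∂Q/∂Y = 0.62/(2√Y) = 0.00416057.
η_Y = (∂Q/∂Y)·(Y/Q) = 0.00416057 × (5551.6/9.348) = 2.47.
Since η > 1, this is a luxury.

2.47 (luxury)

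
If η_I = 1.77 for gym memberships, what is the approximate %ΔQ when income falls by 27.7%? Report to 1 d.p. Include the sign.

-49.0%

%ΔQ ≈ η × %ΔI = 1.77 × (-27.7%) = -49.0%.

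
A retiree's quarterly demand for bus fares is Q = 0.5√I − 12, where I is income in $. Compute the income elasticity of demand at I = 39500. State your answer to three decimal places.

0.569

At I = 39500: Q = 87.373.
dQ/dI = 0.5/(2√I) = 0.00125789 at this income.
η = (dQ/dI)·(I/Q) = 0.00125789 × (39500/87.373) = 0.569.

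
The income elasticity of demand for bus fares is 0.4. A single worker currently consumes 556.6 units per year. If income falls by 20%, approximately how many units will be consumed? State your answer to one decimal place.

512.1

%ΔQ ≈ η × %ΔI = 0.4 × (-20%) = -8%.
New Q ≈ 556.6 × (1 − 0.08) = 512.1.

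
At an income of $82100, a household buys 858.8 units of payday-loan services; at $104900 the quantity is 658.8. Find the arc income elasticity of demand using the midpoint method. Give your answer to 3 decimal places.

ΔQ = 658.8 − 858.8 = -200; midpoint Q̄ = (858.8 + 658.8)/2 = 758.8.
ΔI = 104900 − 82100 = 22800; midpoint Ī = (82100 + 104900)/2 = 93500.
η = (ΔQ/Q̄) ÷ (ΔI/Ī) = (-200/758.8) ÷ (22800/93500) = -1.081.

-1.081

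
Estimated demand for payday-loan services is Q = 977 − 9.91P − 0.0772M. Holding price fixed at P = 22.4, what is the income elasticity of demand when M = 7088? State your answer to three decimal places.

-2.633

At P = 22.4, M = 7088: Q = 207.822.
Holding P constant, ∂Q/∂M = −0.0772.
η_M = (∂Q/∂M)·(M/Q) = -0.0772 × (7088/207.822) = -2.633.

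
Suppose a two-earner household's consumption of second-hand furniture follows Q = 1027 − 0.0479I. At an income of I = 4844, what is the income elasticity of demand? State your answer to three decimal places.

At I = 4844: Q = 794.972.
dQ/dI = −0.0479.
η = (dQ/dI)·(I/Q) = -0.0479 × (4844/794.972) = -0.292.

-0.292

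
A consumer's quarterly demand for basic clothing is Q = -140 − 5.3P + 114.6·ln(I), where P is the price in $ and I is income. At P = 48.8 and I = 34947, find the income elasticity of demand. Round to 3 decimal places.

0.143

At P = 48.8, I = 34947: Q = 800.258.
Holding P constant, ∂Q/∂I = 114.6/I = 0.00327925.
η_I = (∂Q/∂I)·(I/Q) = 0.00327925 × (34947/800.258) = 0.143.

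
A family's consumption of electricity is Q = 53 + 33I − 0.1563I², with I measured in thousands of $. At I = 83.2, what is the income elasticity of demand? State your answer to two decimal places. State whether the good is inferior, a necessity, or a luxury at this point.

At I = 83.2: Q = 1716.6539.
dQ/dI = 33 − 0.3126I = 6.99168.
η = (dQ/dI)·(I/Q) = 6.99168 × (83.2/1716.6539) = 0.34.
0 < η < 1 ⇒ necessity.

0.34 (necessity)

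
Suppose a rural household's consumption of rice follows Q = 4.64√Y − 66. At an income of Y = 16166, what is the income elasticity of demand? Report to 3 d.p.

0.563

At Y = 16166: Q = 523.956.
dQ/dY = 4.64/(2√Y) = 0.0182468 at this income.
η = (dQ/dY)·(Y/Q) = 0.0182468 × (16166/523.956) = 0.563.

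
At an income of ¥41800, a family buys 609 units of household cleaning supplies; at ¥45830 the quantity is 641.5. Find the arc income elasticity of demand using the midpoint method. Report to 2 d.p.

ΔQ = 641.5 − 609 = 32.5; midpoint Q̄ = (609 + 641.5)/2 = 625.25.
ΔI = 45830 − 41800 = 4030; midpoint Ī = (41800 + 45830)/2 = 43815.
η = (ΔQ/Q̄) ÷ (ΔI/Ī) = (32.5/625.25) ÷ (4030/43815) = 0.57.

0.57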